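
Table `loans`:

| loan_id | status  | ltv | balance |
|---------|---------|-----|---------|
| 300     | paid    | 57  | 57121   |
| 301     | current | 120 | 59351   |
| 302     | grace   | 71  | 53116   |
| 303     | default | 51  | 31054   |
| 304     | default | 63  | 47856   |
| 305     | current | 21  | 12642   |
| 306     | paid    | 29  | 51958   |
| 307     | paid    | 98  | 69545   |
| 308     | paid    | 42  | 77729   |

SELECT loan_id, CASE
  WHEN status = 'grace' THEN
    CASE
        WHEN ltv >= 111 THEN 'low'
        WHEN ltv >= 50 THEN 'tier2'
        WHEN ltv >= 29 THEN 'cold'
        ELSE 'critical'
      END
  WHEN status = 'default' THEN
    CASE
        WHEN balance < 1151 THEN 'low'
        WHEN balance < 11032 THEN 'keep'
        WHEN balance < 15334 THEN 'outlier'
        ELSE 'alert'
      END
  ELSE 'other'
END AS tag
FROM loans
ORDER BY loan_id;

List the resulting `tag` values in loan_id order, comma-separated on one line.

other, other, tier2, alert, alert, other, other, other, other

loan_id=300: status='paid' → outer ELSE → other
loan_id=301: status='current' → outer ELSE → other
loan_id=302: status='grace' → inner[ltv >= 50] → tier2
loan_id=303: status='default' → inner[ELSE] → alert
loan_id=304: status='default' → inner[ELSE] → alert
loan_id=305: status='current' → outer ELSE → other
loan_id=306: status='paid' → outer ELSE → other
loan_id=307: status='paid' → outer ELSE → other
loan_id=308: status='paid' → outer ELSE → other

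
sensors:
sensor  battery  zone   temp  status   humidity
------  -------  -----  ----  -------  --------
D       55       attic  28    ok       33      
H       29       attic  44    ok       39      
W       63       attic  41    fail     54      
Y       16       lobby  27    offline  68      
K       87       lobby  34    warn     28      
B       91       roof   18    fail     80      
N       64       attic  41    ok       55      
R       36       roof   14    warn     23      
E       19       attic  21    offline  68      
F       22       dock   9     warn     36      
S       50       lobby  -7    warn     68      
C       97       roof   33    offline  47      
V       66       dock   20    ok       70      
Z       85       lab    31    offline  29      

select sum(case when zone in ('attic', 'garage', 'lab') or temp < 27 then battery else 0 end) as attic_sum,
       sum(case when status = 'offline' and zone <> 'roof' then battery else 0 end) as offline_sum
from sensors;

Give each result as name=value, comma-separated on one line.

attic_sum=580, offline_sum=120

[attic_sum: zone in ('attic', 'garage', 'lab') or temp < 27]
sensor=D: ✓ → 55
sensor=H: ✓ → 29
sensor=W: ✓ → 63
sensor=Y: ✗
sensor=K: ✗
sensor=B: ✓ → 91
sensor=N: ✓ → 64
sensor=R: ✓ → 36
sensor=E: ✓ → 19
sensor=F: ✓ → 22
sensor=S: ✓ → 50
sensor=C: ✗
sensor=V: ✓ → 66
sensor=Z: ✓ → 85
attic_sum = 55 + 29 + 63 + 91 + 64 + 36 + 19 + 22 + 50 + 66 + 85 = 580
—
[offline_sum: status = 'offline' and zone <> 'roof']
sensor=D: ✗
sensor=H: ✗
sensor=W: ✗
sensor=Y: ✓ → 16
sensor=K: ✗
sensor=B: ✗
sensor=N: ✗
sensor=R: ✗
sensor=E: ✓ → 19
sensor=F: ✗
sensor=S: ✗
sensor=C: ✗
sensor=V: ✗
sensor=Z: ✓ → 85
offline_sum = 16 + 19 + 85 = 120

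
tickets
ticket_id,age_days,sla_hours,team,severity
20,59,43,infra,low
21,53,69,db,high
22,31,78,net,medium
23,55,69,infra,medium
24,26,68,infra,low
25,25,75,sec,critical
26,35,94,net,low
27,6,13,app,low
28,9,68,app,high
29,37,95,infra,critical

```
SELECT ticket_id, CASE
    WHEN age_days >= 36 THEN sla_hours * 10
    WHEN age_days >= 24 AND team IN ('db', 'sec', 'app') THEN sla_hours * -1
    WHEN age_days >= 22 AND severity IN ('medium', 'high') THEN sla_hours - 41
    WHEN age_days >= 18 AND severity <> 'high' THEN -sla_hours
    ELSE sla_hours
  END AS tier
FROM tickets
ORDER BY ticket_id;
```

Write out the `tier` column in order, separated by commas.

ticket_id=20: age_days >= 36 → 430
ticket_id=21: age_days >= 36 → 690
ticket_id=22: age_days >= 22 AND severity IN ('medium', 'high') → 37
ticket_id=23: age_days >= 36 → 690
ticket_id=24: age_days >= 18 AND severity <> 'high' → -68
ticket_id=25: age_days >= 24 AND team IN ('db', 'sec', 'app') → -75
ticket_id=26: age_days >= 18 AND severity <> 'high' → -94
ticket_id=27: ELSE → 13
ticket_id=28: ELSE → 68
ticket_id=29: age_days >= 36 → 950

430, 690, 37, 690, -68, -75, -94, 13, 68, 950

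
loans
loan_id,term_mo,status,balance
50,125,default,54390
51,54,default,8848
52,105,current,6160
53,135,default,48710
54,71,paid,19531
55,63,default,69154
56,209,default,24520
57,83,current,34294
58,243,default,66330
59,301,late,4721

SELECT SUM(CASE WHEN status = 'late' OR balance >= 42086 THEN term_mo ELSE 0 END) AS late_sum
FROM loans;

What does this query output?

867

loan_id=50: ✓ → 125
loan_id=51: ✗
loan_id=52: ✗
loan_id=53: ✓ → 135
loan_id=54: ✗
loan_id=55: ✓ → 63
loan_id=56: ✗
loan_id=57: ✗
loan_id=58: ✓ → 243
loan_id=59: ✓ → 301
late_sum = 125 + 135 + 63 + 243 + 301 = 867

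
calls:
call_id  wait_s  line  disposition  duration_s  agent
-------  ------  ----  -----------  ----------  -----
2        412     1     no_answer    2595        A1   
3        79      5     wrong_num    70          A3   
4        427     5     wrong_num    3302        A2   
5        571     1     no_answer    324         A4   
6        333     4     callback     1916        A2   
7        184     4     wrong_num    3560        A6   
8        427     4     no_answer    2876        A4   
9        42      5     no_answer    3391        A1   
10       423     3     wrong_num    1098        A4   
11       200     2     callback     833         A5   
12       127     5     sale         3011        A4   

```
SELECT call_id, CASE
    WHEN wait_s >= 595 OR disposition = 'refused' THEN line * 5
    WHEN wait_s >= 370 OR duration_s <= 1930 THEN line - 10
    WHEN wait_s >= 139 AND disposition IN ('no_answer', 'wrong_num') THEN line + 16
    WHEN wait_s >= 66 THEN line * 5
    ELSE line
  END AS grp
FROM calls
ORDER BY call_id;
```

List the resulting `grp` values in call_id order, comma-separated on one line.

-9, -5, -5, -9, -6, 20, -6, 5, -7, -8, 25

call_id=2: wait_s >= 370 OR duration_s <= 1930 → -9
call_id=3: wait_s >= 370 OR duration_s <= 1930 → -5
call_id=4: wait_s >= 370 OR duration_s <= 1930 → -5
call_id=5: wait_s >= 370 OR duration_s <= 1930 → -9
call_id=6: wait_s >= 370 OR duration_s <= 1930 → -6
call_id=7: wait_s >= 139 AND disposition IN ('no_answer', 'wrong_num') → 20
call_id=8: wait_s >= 370 OR duration_s <= 1930 → -6
call_id=9: ELSE → 5
call_id=10: wait_s >= 370 OR duration_s <= 1930 → -7
call_id=11: wait_s >= 370 OR duration_s <= 1930 → -8
call_id=12: wait_s >= 66 → 25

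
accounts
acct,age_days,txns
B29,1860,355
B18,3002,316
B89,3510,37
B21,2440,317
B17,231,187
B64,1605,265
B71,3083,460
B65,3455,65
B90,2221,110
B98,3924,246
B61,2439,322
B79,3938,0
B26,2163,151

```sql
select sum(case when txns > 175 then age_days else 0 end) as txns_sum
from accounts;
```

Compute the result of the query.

18584

acct=B29: ✓ → 1860
acct=B18: ✓ → 3002
acct=B89: ✗
acct=B21: ✓ → 2440
acct=B17: ✓ → 231
acct=B64: ✓ → 1605
acct=B71: ✓ → 3083
acct=B65: ✗
acct=B90: ✗
acct=B98: ✓ → 3924
acct=B61: ✓ → 2439
acct=B79: ✗
acct=B26: ✗
txns_sum = 1860 + 3002 + 2440 + 231 + 1605 + 3083 + 3924 + 2439 = 18584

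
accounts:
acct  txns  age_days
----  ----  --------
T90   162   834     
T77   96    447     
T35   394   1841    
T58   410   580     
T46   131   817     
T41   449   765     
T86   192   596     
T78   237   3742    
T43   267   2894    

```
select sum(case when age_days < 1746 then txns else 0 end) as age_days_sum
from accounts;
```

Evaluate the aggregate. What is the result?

acct=T90: ✓ → 162
acct=T77: ✓ → 96
acct=T35: ✗
acct=T58: ✓ → 410
acct=T46: ✓ → 131
acct=T41: ✓ → 449
acct=T86: ✓ → 192
acct=T78: ✗
acct=T43: ✗
age_days_sum = 162 + 96 + 410 + 131 + 449 + 192 = 1440

1440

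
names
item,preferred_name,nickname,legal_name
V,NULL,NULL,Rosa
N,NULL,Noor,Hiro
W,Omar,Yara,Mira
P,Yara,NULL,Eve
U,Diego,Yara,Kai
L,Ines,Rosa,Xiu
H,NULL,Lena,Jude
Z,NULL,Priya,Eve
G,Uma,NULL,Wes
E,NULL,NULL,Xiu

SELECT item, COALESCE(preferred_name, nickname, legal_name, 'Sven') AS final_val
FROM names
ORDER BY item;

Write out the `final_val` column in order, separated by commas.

item=E: preferred_name=NULL, nickname=NULL, legal_name=Xiu → Xiu
item=G: preferred_name=Uma → Uma
item=H: preferred_name=NULL, nickname=Lena → Lena
item=L: preferred_name=Ines → Ines
item=N: preferred_name=NULL, nickname=Noor → Noor
item=P: preferred_name=Yara → Yara
item=U: preferred_name=Diego → Diego
item=V: preferred_name=NULL, nickname=NULL, legal_name=Rosa → Rosa
item=W: preferred_name=Omar → Omar
item=Z: preferred_name=NULL, nickname=Priya → Priya

Xiu, Uma, Lena, Ines, Noor, Yara, Diego, Rosa, Omar, Priya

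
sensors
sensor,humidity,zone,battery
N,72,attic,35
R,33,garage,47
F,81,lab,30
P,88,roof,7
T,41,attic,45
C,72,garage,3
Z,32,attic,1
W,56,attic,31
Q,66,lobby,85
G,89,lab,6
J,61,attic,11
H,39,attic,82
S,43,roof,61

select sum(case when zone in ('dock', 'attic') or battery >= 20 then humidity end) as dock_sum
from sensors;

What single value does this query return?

sensor=N: ✓ → 72
sensor=R: ✓ → 33
sensor=F: ✓ → 81
sensor=P: ✗
sensor=T: ✓ → 41
sensor=C: ✗
sensor=Z: ✓ → 32
sensor=W: ✓ → 56
sensor=Q: ✓ → 66
sensor=G: ✗
sensor=J: ✓ → 61
sensor=H: ✓ → 39
sensor=S: ✓ → 43
dock_sum = 72 + 33 + 81 + 41 + 32 + 56 + 66 + 61 + 39 + 43 = 524

524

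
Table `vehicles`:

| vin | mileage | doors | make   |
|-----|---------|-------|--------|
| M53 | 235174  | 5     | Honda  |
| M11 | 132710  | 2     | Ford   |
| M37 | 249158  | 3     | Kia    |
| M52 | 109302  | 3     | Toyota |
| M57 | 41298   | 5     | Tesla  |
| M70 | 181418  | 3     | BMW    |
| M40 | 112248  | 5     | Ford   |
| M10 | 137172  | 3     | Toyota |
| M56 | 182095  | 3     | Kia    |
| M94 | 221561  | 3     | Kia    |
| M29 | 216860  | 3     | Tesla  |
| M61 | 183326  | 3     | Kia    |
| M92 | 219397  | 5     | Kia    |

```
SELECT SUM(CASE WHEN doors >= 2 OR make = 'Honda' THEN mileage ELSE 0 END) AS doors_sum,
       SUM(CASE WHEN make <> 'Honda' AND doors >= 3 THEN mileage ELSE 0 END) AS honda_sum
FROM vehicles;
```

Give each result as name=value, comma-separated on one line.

[doors_sum: doors >= 2 OR make = 'Honda']
vin=M53: ✓ → 235174
vin=M11: ✓ → 132710
vin=M37: ✓ → 249158
vin=M52: ✓ → 109302
vin=M57: ✓ → 41298
vin=M70: ✓ → 181418
vin=M40: ✓ → 112248
vin=M10: ✓ → 137172
vin=M56: ✓ → 182095
vin=M94: ✓ → 221561
vin=M29: ✓ → 216860
vin=M61: ✓ → 183326
vin=M92: ✓ → 219397
doors_sum = 235174 + 132710 + 249158 + 109302 + 41298 + 181418 + 112248 + 137172 + 182095 + 221561 + 216860 + 183326 + 219397 = 2221719
—
[honda_sum: make <> 'Honda' AND doors >= 3]
vin=M53: ✗
vin=M11: ✗
vin=M37: ✓ → 249158
vin=M52: ✓ → 109302
vin=M57: ✓ → 41298
vin=M70: ✓ → 181418
vin=M40: ✓ → 112248
vin=M10: ✓ → 137172
vin=M56: ✓ → 182095
vin=M94: ✓ → 221561
vin=M29: ✓ → 216860
vin=M61: ✓ → 183326
vin=M92: ✓ → 219397
honda_sum = 249158 + 109302 + 41298 + 181418 + 112248 + 137172 + 182095 + 221561 + 216860 + 183326 + 219397 = 1853835

doors_sum=2221719, honda_sum=1853835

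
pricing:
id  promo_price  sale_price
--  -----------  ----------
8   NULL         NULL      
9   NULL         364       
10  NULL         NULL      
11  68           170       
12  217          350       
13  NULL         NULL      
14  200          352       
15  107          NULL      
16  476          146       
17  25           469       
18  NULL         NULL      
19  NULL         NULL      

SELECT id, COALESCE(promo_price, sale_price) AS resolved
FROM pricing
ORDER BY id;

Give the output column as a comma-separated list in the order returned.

NULL, 364, NULL, 68, 217, NULL, 200, 107, 476, 25, NULL, NULL

id=8: promo_price=NULL, sale_price=NULL (all NULL) → NULL
id=9: promo_price=NULL, sale_price=364 → 364
id=10: promo_price=NULL, sale_price=NULL (all NULL) → NULL
id=11: promo_price=68 → 68
id=12: promo_price=217 → 217
id=13: promo_price=NULL, sale_price=NULL (all NULL) → NULL
id=14: promo_price=200 → 200
id=15: promo_price=107 → 107
id=16: promo_price=476 → 476
id=17: promo_price=25 → 25
id=18: promo_price=NULL, sale_price=NULL (all NULL) → NULL
id=19: promo_price=NULL, sale_price=NULL (all NULL) → NULL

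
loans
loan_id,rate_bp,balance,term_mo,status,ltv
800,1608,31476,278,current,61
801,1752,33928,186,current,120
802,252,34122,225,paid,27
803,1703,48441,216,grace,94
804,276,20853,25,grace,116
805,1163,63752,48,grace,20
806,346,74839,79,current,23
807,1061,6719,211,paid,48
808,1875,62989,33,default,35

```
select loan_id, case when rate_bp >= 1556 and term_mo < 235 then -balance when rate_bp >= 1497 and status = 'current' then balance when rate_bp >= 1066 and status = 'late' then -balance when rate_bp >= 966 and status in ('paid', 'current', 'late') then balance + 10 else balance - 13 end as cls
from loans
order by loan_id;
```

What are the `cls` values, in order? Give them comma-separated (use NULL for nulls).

31476, -33928, 34109, -48441, 20840, 63739, 74826, 6729, -62989

loan_id=800: rate_bp >= 1497 and status = 'current' → 31476
loan_id=801: rate_bp >= 1556 and term_mo < 235 → -33928
loan_id=802: ELSE → 34109
loan_id=803: rate_bp >= 1556 and term_mo < 235 → -48441
loan_id=804: ELSE → 20840
loan_id=805: ELSE → 63739
loan_id=806: ELSE → 74826
loan_id=807: rate_bp >= 966 and status in ('paid', 'current', 'late') → 6729
loan_id=808: rate_bp >= 1556 and term_mo < 235 → -62989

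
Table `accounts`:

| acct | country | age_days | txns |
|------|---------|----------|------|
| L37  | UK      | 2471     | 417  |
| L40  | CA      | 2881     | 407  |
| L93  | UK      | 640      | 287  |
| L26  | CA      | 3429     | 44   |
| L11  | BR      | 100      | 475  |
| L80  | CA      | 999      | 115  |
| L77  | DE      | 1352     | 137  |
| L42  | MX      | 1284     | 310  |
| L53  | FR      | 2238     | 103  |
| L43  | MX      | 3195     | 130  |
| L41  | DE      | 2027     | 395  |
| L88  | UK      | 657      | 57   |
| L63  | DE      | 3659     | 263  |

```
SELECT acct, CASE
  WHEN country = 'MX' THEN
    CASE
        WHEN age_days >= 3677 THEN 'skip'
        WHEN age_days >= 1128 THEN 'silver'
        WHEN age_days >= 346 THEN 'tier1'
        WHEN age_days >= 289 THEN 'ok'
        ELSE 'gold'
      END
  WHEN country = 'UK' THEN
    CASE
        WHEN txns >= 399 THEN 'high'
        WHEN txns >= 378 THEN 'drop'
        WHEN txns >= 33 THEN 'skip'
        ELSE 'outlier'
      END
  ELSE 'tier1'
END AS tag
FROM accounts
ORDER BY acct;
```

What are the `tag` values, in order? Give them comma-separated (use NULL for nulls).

tier1, tier1, high, tier1, tier1, silver, silver, tier1, tier1, tier1, tier1, skip, skip

acct=L11: country='BR' → outer ELSE → tier1
acct=L26: country='CA' → outer ELSE → tier1
acct=L37: country='UK' → inner[txns >= 399] → high
acct=L40: country='CA' → outer ELSE → tier1
acct=L41: country='DE' → outer ELSE → tier1
acct=L42: country='MX' → inner[age_days >= 1128] → silver
acct=L43: country='MX' → inner[age_days >= 1128] → silver
acct=L53: country='FR' → outer ELSE → tier1
acct=L63: country='DE' → outer ELSE → tier1
acct=L77: country='DE' → outer ELSE → tier1
acct=L80: country='CA' → outer ELSE → tier1
acct=L88: country='UK' → inner[txns >= 33] → skip
acct=L93: country='UK' → inner[txns >= 33] → skip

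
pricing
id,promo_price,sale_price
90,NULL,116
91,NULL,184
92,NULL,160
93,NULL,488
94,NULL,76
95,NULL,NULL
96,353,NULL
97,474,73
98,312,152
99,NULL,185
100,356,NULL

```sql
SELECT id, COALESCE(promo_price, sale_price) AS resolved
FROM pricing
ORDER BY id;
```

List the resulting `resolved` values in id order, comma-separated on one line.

116, 184, 160, 488, 76, NULL, 353, 474, 312, 185, 356

id=90: promo_price=NULL, sale_price=116 → 116
id=91: promo_price=NULL, sale_price=184 → 184
id=92: promo_price=NULL, sale_price=160 → 160
id=93: promo_price=NULL, sale_price=488 → 488
id=94: promo_price=NULL, sale_price=76 → 76
id=95: promo_price=NULL, sale_price=NULL (all NULL) → NULL
id=96: promo_price=353 → 353
id=97: promo_price=474 → 474
id=98: promo_price=312 → 312
id=99: promo_price=NULL, sale_price=185 → 185
id=100: promo_price=356 → 356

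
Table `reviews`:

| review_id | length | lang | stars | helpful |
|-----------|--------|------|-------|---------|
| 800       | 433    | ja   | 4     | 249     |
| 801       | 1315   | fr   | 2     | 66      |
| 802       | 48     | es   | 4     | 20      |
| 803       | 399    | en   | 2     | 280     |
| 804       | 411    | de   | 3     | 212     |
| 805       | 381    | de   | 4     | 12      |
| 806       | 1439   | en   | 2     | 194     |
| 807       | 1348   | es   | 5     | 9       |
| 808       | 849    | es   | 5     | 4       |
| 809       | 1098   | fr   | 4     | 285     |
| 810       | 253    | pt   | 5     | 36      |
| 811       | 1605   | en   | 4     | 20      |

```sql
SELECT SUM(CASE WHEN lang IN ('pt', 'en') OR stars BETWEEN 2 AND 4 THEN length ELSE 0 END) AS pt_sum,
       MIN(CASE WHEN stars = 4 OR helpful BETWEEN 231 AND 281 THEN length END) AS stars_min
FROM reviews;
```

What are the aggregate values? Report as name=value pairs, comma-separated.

pt_sum=7382, stars_min=48

[pt_sum: lang IN ('pt', 'en') OR stars BETWEEN 2 AND 4]
review_id=800: ✓ → 433
review_id=801: ✓ → 1315
review_id=802: ✓ → 48
review_id=803: ✓ → 399
review_id=804: ✓ → 411
review_id=805: ✓ → 381
review_id=806: ✓ → 1439
review_id=807: ✗
review_id=808: ✗
review_id=809: ✓ → 1098
review_id=810: ✓ → 253
review_id=811: ✓ → 1605
pt_sum = 433 + 1315 + 48 + 399 + 411 + 381 + 1439 + 1098 + 253 + 1605 = 7382
—
[stars_min: stars = 4 OR helpful BETWEEN 231 AND 281]
review_id=800: ✓ → 433
review_id=801: ✗
review_id=802: ✓ → 48
review_id=803: ✓ → 399
review_id=804: ✗
review_id=805: ✓ → 381
review_id=806: ✗
review_id=807: ✗
review_id=808: ✗
review_id=809: ✓ → 1098
review_id=810: ✗
review_id=811: ✓ → 1605
stars_min = MIN(433, 48, 399, 381, 1098, 1605) = 48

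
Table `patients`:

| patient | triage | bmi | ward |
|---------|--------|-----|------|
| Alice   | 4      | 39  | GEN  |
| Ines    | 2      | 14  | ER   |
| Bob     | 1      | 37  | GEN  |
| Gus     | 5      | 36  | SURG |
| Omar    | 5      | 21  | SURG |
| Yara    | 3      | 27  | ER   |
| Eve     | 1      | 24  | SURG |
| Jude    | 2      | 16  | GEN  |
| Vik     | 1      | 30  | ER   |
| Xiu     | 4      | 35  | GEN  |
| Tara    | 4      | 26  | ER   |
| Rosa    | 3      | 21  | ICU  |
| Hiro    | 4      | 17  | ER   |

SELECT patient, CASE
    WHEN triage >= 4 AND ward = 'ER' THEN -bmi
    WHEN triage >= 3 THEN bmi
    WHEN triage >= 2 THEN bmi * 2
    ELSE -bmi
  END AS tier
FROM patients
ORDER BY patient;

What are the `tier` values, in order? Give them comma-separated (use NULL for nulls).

patient=Alice: triage >= 3 → 39
patient=Bob: ELSE → -37
patient=Eve: ELSE → -24
patient=Gus: triage >= 3 → 36
patient=Hiro: triage >= 4 AND ward = 'ER' → -17
patient=Ines: triage >= 2 → 28
patient=Jude: triage >= 2 → 32
patient=Omar: triage >= 3 → 21
patient=Rosa: triage >= 3 → 21
patient=Tara: triage >= 4 AND ward = 'ER' → -26
patient=Vik: ELSE → -30
patient=Xiu: triage >= 3 → 35
patient=Yara: triage >= 3 → 27

39, -37, -24, 36, -17, 28, 32, 21, 21, -26, -30, 35, 27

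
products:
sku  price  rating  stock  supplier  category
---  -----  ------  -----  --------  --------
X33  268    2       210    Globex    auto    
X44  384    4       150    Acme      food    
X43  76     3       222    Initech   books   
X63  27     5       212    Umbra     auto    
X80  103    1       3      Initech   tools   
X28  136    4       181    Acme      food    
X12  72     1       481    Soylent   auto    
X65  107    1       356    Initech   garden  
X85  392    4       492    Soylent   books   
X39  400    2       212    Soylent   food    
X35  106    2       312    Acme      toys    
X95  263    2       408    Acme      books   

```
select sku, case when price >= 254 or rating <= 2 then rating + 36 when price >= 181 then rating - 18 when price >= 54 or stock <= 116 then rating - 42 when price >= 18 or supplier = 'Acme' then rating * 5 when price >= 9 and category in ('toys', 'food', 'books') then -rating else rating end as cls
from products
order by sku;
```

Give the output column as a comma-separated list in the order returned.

37, -38, 38, 38, 38, -39, 40, 25, 37, 37, 40, 38

sku=X12: price >= 254 or rating <= 2 → 37
sku=X28: price >= 54 or stock <= 116 → -38
sku=X33: price >= 254 or rating <= 2 → 38
sku=X35: price >= 254 or rating <= 2 → 38
sku=X39: price >= 254 or rating <= 2 → 38
sku=X43: price >= 54 or stock <= 116 → -39
sku=X44: price >= 254 or rating <= 2 → 40
sku=X63: price >= 18 or supplier = 'Acme' → 25
sku=X65: price >= 254 or rating <= 2 → 37
sku=X80: price >= 254 or rating <= 2 → 37
sku=X85: price >= 254 or rating <= 2 → 40
sku=X95: price >= 254 or rating <= 2 → 38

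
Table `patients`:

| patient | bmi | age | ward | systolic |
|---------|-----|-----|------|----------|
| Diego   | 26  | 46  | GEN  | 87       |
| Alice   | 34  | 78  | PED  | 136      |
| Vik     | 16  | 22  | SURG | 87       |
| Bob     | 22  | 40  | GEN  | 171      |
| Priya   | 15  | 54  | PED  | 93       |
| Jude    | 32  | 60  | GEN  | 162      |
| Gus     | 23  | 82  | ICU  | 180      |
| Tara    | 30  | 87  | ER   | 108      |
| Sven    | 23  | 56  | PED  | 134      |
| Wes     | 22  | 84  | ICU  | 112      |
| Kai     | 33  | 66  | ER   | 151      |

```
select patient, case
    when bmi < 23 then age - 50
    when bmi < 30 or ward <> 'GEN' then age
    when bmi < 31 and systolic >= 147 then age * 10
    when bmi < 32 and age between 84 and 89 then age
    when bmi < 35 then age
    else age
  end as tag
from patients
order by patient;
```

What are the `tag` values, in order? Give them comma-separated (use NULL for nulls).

78, -10, 46, 82, 60, 66, 4, 56, 87, -28, 34

patient=Alice: bmi < 30 or ward <> 'GEN' → 78
patient=Bob: bmi < 23 → -10
patient=Diego: bmi < 30 or ward <> 'GEN' → 46
patient=Gus: bmi < 30 or ward <> 'GEN' → 82
patient=Jude: bmi < 35 → 60
patient=Kai: bmi < 30 or ward <> 'GEN' → 66
patient=Priya: bmi < 23 → 4
patient=Sven: bmi < 30 or ward <> 'GEN' → 56
patient=Tara: bmi < 30 or ward <> 'GEN' → 87
patient=Vik: bmi < 23 → -28
patient=Wes: bmi < 23 → 34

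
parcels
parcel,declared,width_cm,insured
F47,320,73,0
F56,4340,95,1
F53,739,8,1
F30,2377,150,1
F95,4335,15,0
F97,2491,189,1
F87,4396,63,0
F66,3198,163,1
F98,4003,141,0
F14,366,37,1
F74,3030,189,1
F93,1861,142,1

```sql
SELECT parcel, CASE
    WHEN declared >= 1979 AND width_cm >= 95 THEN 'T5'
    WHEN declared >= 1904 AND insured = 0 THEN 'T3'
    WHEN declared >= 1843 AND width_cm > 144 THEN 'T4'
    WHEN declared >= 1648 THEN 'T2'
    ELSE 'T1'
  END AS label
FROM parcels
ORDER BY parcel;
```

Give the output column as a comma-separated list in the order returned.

parcel=F14: ELSE → T1
parcel=F30: declared >= 1979 AND width_cm >= 95 → T5
parcel=F47: ELSE → T1
parcel=F53: ELSE → T1
parcel=F56: declared >= 1979 AND width_cm >= 95 → T5
parcel=F66: declared >= 1979 AND width_cm >= 95 → T5
parcel=F74: declared >= 1979 AND width_cm >= 95 → T5
parcel=F87: declared >= 1904 AND insured = 0 → T3
parcel=F93: declared >= 1648 → T2
parcel=F95: declared >= 1904 AND insured = 0 → T3
parcel=F97: declared >= 1979 AND width_cm >= 95 → T5
parcel=F98: declared >= 1979 AND width_cm >= 95 → T5

T1, T5, T1, T1, T5, T5, T5, T3, T2, T3, T5, T5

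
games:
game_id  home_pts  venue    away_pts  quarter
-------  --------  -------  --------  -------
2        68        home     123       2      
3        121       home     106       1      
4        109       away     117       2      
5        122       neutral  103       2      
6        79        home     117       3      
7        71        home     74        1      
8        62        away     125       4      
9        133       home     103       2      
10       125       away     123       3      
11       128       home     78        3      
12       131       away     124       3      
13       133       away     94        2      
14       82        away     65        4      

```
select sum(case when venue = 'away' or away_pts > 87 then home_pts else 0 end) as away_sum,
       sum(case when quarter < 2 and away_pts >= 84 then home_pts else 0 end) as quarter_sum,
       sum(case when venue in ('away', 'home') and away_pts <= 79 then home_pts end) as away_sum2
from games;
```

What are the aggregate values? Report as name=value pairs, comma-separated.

[away_sum: venue = 'away' or away_pts > 87]
game_id=2: ✓ → 68
game_id=3: ✓ → 121
game_id=4: ✓ → 109
game_id=5: ✓ → 122
game_id=6: ✓ → 79
game_id=7: ✗
game_id=8: ✓ → 62
game_id=9: ✓ → 133
game_id=10: ✓ → 125
game_id=11: ✗
game_id=12: ✓ → 131
game_id=13: ✓ → 133
game_id=14: ✓ → 82
away_sum = 68 + 121 + 109 + 122 + 79 + 62 + 133 + 125 + 131 + 133 + 82 = 1165
—
[quarter_sum: quarter < 2 and away_pts >= 84]
game_id=2: ✗
game_id=3: ✓ → 121
game_id=4: ✗
game_id=5: ✗
game_id=6: ✗
game_id=7: ✗
game_id=8: ✗
game_id=9: ✗
game_id=10: ✗
game_id=11: ✗
game_id=12: ✗
game_id=13: ✗
game_id=14: ✗
quarter_sum = 121
—
[away_sum2: venue in ('away', 'home') and away_pts <= 79]
game_id=2: ✗
game_id=3: ✗
game_id=4: ✗
game_id=5: ✗
game_id=6: ✗
game_id=7: ✓ → 71
game_id=8: ✗
game_id=9: ✗
game_id=10: ✗
game_id=11: ✓ → 128
game_id=12: ✗
game_id=13: ✗
game_id=14: ✓ → 82
away_sum2 = 71 + 128 + 82 = 281

away_sum=1165, quarter_sum=121, away_sum2=281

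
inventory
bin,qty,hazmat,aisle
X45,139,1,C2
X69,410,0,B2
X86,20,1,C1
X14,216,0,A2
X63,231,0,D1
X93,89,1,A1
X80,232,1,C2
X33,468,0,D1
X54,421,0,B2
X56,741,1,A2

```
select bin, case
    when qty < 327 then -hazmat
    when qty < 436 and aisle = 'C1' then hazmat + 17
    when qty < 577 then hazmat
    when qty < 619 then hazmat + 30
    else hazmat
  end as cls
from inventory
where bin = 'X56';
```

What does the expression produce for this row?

bin = X56: qty=741, hazmat=1, aisle=A2.
qty < 327 → false
qty < 436 and aisle = 'C1' → false
qty < 577 → false
qty < 619 → false
No prior WHEN matched → ELSE → 1

1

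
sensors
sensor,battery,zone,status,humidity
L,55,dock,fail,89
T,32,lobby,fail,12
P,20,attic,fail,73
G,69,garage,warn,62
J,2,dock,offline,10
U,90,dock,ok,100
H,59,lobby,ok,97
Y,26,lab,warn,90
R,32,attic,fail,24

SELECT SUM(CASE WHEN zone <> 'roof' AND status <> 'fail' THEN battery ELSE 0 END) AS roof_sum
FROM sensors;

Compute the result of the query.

sensor=L: ✗
sensor=T: ✗
sensor=P: ✗
sensor=G: ✓ → 69
sensor=J: ✓ → 2
sensor=U: ✓ → 90
sensor=H: ✓ → 59
sensor=Y: ✓ → 26
sensor=R: ✗
roof_sum = 69 + 2 + 90 + 59 + 26 = 246

246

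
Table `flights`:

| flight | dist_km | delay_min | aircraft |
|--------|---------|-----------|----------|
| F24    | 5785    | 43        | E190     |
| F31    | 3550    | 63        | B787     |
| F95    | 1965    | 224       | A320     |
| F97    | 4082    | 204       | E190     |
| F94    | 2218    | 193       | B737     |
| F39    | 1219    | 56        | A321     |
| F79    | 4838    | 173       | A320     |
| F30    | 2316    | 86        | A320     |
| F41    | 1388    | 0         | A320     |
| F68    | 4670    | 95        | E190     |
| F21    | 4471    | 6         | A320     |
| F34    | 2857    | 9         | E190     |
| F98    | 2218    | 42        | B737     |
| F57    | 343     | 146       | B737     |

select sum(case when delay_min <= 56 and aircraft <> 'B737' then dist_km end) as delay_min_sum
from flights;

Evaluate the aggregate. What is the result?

flight=F24: ✓ → 5785
flight=F31: ✗
flight=F95: ✗
flight=F97: ✗
flight=F94: ✗
flight=F39: ✓ → 1219
flight=F79: ✗
flight=F30: ✗
flight=F41: ✓ → 1388
flight=F68: ✗
flight=F21: ✓ → 4471
flight=F34: ✓ → 2857
flight=F98: ✗
flight=F57: ✗
delay_min_sum = 5785 + 1219 + 1388 + 4471 + 2857 = 15720

15720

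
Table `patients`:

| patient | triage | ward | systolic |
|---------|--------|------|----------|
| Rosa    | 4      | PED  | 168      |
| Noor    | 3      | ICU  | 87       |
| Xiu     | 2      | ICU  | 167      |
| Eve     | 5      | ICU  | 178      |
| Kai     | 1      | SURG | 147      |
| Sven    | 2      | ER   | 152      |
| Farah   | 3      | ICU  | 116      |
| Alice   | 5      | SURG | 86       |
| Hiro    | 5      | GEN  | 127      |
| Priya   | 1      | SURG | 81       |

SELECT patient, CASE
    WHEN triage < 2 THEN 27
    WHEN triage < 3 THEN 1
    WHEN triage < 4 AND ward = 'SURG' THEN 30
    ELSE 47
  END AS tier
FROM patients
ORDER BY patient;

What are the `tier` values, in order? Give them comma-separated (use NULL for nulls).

patient=Alice: ELSE → 47
patient=Eve: ELSE → 47
patient=Farah: ELSE → 47
patient=Hiro: ELSE → 47
patient=Kai: triage < 2 → 27
patient=Noor: ELSE → 47
patient=Priya: triage < 2 → 27
patient=Rosa: ELSE → 47
patient=Sven: triage < 3 → 1
patient=Xiu: triage < 3 → 1

47, 47, 47, 47, 27, 47, 27, 47, 1, 1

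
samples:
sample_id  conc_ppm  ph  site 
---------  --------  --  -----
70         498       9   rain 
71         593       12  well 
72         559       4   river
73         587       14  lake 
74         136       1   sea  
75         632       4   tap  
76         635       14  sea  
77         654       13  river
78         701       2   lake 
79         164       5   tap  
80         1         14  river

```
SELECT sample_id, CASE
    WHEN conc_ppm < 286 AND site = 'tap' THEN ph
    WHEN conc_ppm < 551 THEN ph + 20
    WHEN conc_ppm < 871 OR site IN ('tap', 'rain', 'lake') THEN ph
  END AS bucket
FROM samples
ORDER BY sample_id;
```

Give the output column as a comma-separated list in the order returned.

29, 12, 4, 14, 21, 4, 14, 13, 2, 5, 34

sample_id=70: conc_ppm < 551 → 29
sample_id=71: conc_ppm < 871 OR site IN ('tap', 'rain', 'lake') → 12
sample_id=72: conc_ppm < 871 OR site IN ('tap', 'rain', 'lake') → 4
sample_id=73: conc_ppm < 871 OR site IN ('tap', 'rain', 'lake') → 14
sample_id=74: conc_ppm < 551 → 21
sample_id=75: conc_ppm < 871 OR site IN ('tap', 'rain', 'lake') → 4
sample_id=76: conc_ppm < 871 OR site IN ('tap', 'rain', 'lake') → 14
sample_id=77: conc_ppm < 871 OR site IN ('tap', 'rain', 'lake') → 13
sample_id=78: conc_ppm < 871 OR site IN ('tap', 'rain', 'lake') → 2
sample_id=79: conc_ppm < 286 AND site = 'tap' → 5
sample_id=80: conc_ppm < 551 → 34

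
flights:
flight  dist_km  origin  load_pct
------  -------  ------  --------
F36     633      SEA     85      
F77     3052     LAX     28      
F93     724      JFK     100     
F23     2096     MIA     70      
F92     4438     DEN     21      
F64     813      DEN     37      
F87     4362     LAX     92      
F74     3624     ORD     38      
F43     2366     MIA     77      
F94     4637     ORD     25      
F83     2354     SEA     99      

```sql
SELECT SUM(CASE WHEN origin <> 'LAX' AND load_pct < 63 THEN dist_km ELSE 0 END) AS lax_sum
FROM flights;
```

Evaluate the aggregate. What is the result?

13512

flight=F36: ✗
flight=F77: ✗
flight=F93: ✗
flight=F23: ✗
flight=F92: ✓ → 4438
flight=F64: ✓ → 813
flight=F87: ✗
flight=F74: ✓ → 3624
flight=F43: ✗
flight=F94: ✓ → 4637
flight=F83: ✗
lax_sum = 4438 + 813 + 3624 + 4637 = 13512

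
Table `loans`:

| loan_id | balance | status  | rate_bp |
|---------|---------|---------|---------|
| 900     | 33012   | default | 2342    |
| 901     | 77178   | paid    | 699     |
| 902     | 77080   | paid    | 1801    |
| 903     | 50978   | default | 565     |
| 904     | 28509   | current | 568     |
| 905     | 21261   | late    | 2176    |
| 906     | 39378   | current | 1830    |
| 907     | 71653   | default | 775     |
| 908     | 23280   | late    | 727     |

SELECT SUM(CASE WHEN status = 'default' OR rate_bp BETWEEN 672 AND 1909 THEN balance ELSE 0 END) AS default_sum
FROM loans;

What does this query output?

372559

loan_id=900: ✓ → 33012
loan_id=901: ✓ → 77178
loan_id=902: ✓ → 77080
loan_id=903: ✓ → 50978
loan_id=904: ✗
loan_id=905: ✗
loan_id=906: ✓ → 39378
loan_id=907: ✓ → 71653
loan_id=908: ✓ → 23280
default_sum = 33012 + 77178 + 77080 + 50978 + 39378 + 71653 + 23280 = 372559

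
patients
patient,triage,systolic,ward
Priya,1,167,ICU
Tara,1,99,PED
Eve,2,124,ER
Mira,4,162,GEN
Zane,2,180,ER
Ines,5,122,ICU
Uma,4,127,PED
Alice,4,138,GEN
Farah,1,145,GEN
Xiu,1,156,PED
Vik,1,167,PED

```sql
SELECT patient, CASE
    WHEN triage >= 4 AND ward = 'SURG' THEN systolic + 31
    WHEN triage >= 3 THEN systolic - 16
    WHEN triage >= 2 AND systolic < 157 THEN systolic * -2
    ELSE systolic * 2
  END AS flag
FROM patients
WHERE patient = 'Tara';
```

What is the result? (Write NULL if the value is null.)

patient = Tara: triage=1, systolic=99, ward=PED.
triage >= 4 AND ward = 'SURG' → false
triage >= 3 → false
triage >= 2 AND systolic < 157 → false
No prior WHEN matched → ELSE → 198

198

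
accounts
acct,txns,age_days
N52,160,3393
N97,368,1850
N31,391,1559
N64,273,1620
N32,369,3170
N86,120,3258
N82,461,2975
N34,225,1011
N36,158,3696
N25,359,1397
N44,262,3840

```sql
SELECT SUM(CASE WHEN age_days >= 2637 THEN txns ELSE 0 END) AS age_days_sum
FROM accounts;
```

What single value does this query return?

acct=N52: ✓ → 160
acct=N97: ✗
acct=N31: ✗
acct=N64: ✗
acct=N32: ✓ → 369
acct=N86: ✓ → 120
acct=N82: ✓ → 461
acct=N34: ✗
acct=N36: ✓ → 158
acct=N25: ✗
acct=N44: ✓ → 262
age_days_sum = 160 + 369 + 120 + 461 + 158 + 262 = 1530

1530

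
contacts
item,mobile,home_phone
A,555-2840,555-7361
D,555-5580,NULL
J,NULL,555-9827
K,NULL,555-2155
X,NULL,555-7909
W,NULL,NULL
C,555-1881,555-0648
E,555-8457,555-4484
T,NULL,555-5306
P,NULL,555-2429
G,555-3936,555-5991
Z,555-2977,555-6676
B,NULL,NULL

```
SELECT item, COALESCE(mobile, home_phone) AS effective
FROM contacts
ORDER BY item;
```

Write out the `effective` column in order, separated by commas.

item=A: mobile=555-2840 → 555-2840
item=B: mobile=NULL, home_phone=NULL (all NULL) → NULL
item=C: mobile=555-1881 → 555-1881
item=D: mobile=555-5580 → 555-5580
item=E: mobile=555-8457 → 555-8457
item=G: mobile=555-3936 → 555-3936
item=J: mobile=NULL, home_phone=555-9827 → 555-9827
item=K: mobile=NULL, home_phone=555-2155 → 555-2155
item=P: mobile=NULL, home_phone=555-2429 → 555-2429
item=T: mobile=NULL, home_phone=555-5306 → 555-5306
item=W: mobile=NULL, home_phone=NULL (all NULL) → NULL
item=X: mobile=NULL, home_phone=555-7909 → 555-7909
item=Z: mobile=555-2977 → 555-2977

555-2840, NULL, 555-1881, 555-5580, 555-8457, 555-3936, 555-9827, 555-2155, 555-2429, 555-5306, NULL, 555-7909, 555-2977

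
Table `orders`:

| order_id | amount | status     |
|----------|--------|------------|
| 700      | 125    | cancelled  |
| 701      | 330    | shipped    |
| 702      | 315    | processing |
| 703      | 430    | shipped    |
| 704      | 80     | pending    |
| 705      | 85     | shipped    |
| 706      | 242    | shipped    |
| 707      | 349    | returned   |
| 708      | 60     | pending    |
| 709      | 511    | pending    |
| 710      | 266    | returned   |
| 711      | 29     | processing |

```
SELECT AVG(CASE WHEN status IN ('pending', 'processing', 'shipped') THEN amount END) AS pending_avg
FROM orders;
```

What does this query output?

order_id=700: ✗
order_id=701: ✓ → 330
order_id=702: ✓ → 315
order_id=703: ✓ → 430
order_id=704: ✓ → 80
order_id=705: ✓ → 85
order_id=706: ✓ → 242
order_id=707: ✗
order_id=708: ✓ → 60
order_id=709: ✓ → 511
order_id=710: ✗
order_id=711: ✓ → 29
pending_avg = (330 + 315 + 430 + 80 + 85 + 242 + 60 + 511 + 29) / 9 = 231.3333333333

231.3333333333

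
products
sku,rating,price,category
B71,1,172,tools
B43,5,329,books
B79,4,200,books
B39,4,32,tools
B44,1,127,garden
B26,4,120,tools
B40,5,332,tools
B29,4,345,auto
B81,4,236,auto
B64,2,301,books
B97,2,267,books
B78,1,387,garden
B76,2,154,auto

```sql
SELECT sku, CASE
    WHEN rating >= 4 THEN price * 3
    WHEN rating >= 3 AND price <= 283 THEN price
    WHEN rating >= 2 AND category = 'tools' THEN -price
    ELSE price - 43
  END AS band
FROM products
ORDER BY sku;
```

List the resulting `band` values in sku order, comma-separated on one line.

360, 1035, 96, 996, 987, 84, 258, 129, 111, 344, 600, 708, 224

sku=B26: rating >= 4 → 360
sku=B29: rating >= 4 → 1035
sku=B39: rating >= 4 → 96
sku=B40: rating >= 4 → 996
sku=B43: rating >= 4 → 987
sku=B44: ELSE → 84
sku=B64: ELSE → 258
sku=B71: ELSE → 129
sku=B76: ELSE → 111
sku=B78: ELSE → 344
sku=B79: rating >= 4 → 600
sku=B81: rating >= 4 → 708
sku=B97: ELSE → 224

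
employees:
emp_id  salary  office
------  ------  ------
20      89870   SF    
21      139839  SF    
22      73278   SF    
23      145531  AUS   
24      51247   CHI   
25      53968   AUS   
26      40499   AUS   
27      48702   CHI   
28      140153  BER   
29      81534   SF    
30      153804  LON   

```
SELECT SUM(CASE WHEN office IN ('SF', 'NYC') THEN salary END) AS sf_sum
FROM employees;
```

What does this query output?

384521

emp_id=20: ✓ → 89870
emp_id=21: ✓ → 139839
emp_id=22: ✓ → 73278
emp_id=23: ✗
emp_id=24: ✗
emp_id=25: ✗
emp_id=26: ✗
emp_id=27: ✗
emp_id=28: ✗
emp_id=29: ✓ → 81534
emp_id=30: ✗
sf_sum = 89870 + 139839 + 73278 + 81534 = 384521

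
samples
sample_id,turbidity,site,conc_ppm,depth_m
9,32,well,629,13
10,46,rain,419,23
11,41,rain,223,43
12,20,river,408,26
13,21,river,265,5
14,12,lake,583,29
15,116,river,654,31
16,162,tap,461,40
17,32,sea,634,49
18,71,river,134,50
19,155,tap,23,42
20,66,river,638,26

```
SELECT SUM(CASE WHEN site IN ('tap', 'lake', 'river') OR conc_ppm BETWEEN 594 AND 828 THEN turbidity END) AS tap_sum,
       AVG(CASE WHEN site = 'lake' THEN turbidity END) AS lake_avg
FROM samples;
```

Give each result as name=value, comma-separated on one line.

[tap_sum: site IN ('tap', 'lake', 'river') OR conc_ppm BETWEEN 594 AND 828]
sample_id=9: ✓ → 32
sample_id=10: ✗
sample_id=11: ✗
sample_id=12: ✓ → 20
sample_id=13: ✓ → 21
sample_id=14: ✓ → 12
sample_id=15: ✓ → 116
sample_id=16: ✓ → 162
sample_id=17: ✓ → 32
sample_id=18: ✓ → 71
sample_id=19: ✓ → 155
sample_id=20: ✓ → 66
tap_sum = 32 + 20 + 21 + 12 + 116 + 162 + 32 + 71 + 155 + 66 = 687
—
[lake_avg: site = 'lake']
sample_id=9: ✗
sample_id=10: ✗
sample_id=11: ✗
sample_id=12: ✗
sample_id=13: ✗
sample_id=14: ✓ → 12
sample_id=15: ✗
sample_id=16: ✗
sample_id=17: ✗
sample_id=18: ✗
sample_id=19: ✗
sample_id=20: ✗
lake_avg = 12

tap_sum=687, lake_avg=12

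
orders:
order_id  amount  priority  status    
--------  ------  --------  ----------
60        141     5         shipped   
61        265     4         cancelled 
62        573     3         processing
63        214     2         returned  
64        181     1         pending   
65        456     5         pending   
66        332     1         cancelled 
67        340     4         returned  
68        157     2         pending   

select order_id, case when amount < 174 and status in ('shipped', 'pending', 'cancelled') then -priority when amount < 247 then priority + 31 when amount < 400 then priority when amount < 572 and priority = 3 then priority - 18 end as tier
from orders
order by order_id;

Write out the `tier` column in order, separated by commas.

-5, 4, NULL, 33, 32, NULL, 1, 4, -2

order_id=60: amount < 174 and status in ('shipped', 'pending', 'cancelled') → -5
order_id=61: amount < 400 → 4
order_id=62: (no match → NULL) → NULL
order_id=63: amount < 247 → 33
order_id=64: amount < 247 → 32
order_id=65: (no match → NULL) → NULL
order_id=66: amount < 400 → 1
order_id=67: amount < 400 → 4
order_id=68: amount < 174 and status in ('shipped', 'pending', 'cancelled') → -2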